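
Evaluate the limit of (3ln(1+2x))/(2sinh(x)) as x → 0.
Both numerator and denominator → 0 as x → 0; this is a 0/0 indeterminate form.
Expand each to leading order near x = 0: numerator ~ 6·x, denominator ~ 2·x.
The limit of the ratio is 3.

Final answer: 3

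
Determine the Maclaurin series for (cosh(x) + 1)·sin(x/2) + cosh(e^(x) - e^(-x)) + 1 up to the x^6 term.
28·x^6/45 + 7·x^5/640 + 4·x^4/3 + 5·x^3/24 + 2·x^2 + x + 2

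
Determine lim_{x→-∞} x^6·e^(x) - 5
The product is a 0·∞ indeterminate form at x → -∞.
Rewrite the product as x^6 / e^(-x) (an ∞/∞ form) and apply L'Hôpital, or use the standard hierarchy e^(|x|) ≫ |x^6| as x → -∞.
The indeterminate product → 0, so the limit = -5.

Final answer: -5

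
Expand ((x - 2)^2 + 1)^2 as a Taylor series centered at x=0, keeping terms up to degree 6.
x^4 - 8·x^3 + 26·x^2 - 40·x + 25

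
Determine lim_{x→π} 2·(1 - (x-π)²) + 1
Direct substitution at x = π gives 3.

Final answer: 3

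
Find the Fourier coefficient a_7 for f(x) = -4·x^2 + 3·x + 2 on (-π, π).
a_7 = (1/π) ∫_{-π}^{π} f(x)·cos(7x) dx.
Evaluate the integral (use parity and integration by parts as needed): a_7 = 16/49.

Final answer: 16/49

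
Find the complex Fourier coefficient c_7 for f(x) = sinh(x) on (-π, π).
Compute the real Fourier coefficients first: a_7 = 0, b_7 = 7·sinh(π)/(25·π).
Then c_7 = (a_7 − i·b_7)/2 = -7·i·sinh(π)/(50·π).

Final answer: -7·i·sinh(π)/(50·π)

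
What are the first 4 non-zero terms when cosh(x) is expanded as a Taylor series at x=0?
x^6/720 + x^4/24 + x^2/2 + 1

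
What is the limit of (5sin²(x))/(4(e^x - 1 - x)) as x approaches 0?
Both numerator and denominator → 0 as x → 0; this is a 0/0 indeterminate form.
Expand each to leading order near x = 0: numerator ~ 5·x^2, denominator ~ 2·x^2.
The limit of the ratio is 5/2.

Final answer: 5/2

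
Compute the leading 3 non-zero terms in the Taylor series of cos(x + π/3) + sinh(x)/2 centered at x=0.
-x^2/4 + x·(1/2 - √(3)/2) + 1/2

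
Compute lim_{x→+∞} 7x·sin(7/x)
As x → +∞: let u = 7/x → 0⁺; then 7·x·sin(7/x) = 7·7·sin(u)/u → 7·7·1 = 49.
Limit = 49.

Final answer: 49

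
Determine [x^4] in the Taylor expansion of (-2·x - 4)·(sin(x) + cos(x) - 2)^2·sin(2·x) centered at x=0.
Expand to order 4: (-2·x - 4)·(sin(x) + cos(x) - 2)^2·sin(2·x) = -32·x^4/3 - 8·x^3/3 + 12·x^2 - 8·x + O(x^5).
The coefficient of x^4 is -32/3.

Final answer: -32/3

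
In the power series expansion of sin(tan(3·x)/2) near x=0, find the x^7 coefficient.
Expand to order 7: sin(tan(3·x)/2) = 1902933·x^7/71680 + 14337·x^5/1280 + 63·x^3/16 + 3·x/2 + O(x^8).
The coefficient of x^7 is 1902933/71680.

Final answer: 1902933/71680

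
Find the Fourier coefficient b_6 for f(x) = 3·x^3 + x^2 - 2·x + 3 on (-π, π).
b_6 = (1/π) ∫_{-π}^{π} f(x)·sin(6x) dx.
Evaluate the integral (use parity and integration by parts as needed): b_6 = 5/6 - π^2.

Final answer: 5/6 - π^2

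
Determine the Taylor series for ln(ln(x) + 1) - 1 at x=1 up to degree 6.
-1 + (x - 1) - (x - 1)^2 + 7·(x - 1)^3/6 - 35·(x - 1)^4/24 + 19·(x - 1)^5/10 - 917·(x - 1)^6/360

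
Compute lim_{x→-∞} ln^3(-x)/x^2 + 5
The quotient is an ∞/∞ indeterminate form as x → -∞.
Compare growth rates of the dominant terms (exponentials ≫ polynomials ≫ logarithms), or apply L'Hôpital's rule; the quotient → 0.
Adding the constant: 0 + 5 = 5. Limit = 5.

Final answer: 5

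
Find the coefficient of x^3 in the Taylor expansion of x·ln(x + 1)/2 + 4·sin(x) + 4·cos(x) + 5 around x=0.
Expand to order 3: x·ln(x + 1)/2 + 4·sin(x) + 4·cos(x) + 5 = -11·x^3/12 - 3·x^2/2 + 4·x + 9 + O(x^4).
The coefficient of x^3 is -11/12.

Final answer: -11/12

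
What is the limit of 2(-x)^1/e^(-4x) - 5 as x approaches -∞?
The quotient is an ∞/∞ indeterminate form as x → -∞.
Compare growth rates of the dominant terms (exponentials ≫ polynomials ≫ logarithms), or apply L'Hôpital's rule; the quotient → 0.
Adding the constant: 0 - 5 = -5. Limit = -5.

Final answer: -5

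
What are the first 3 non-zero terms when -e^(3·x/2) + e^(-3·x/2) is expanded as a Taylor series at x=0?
-81·x^5/640 - 9·x^3/8 - 3·x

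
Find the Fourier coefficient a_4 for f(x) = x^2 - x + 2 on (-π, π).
a_4 = (1/π) ∫_{-π}^{π} f(x)·cos(4x) dx.
Evaluate the integral (use parity and integration by parts as needed): a_4 = 1/4.

Final answer: 1/4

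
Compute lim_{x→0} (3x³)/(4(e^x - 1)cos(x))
Both numerator and denominator → 0 as x → 0; this is a 0/0 indeterminate form.
Expand each to leading order near x = 0: numerator ~ 3·x^3, denominator ~ 4·x.
The limit of the ratio is 0.

Final answer: 0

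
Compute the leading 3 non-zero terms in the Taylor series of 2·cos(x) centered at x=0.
x^4/12 - x^2 + 2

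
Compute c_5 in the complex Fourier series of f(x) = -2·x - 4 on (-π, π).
Compute the real Fourier coefficients first: a_5 = 0, b_5 = -4/5.
Then c_5 = (a_5 − i·b_5)/2 = 2·i/5.

Final answer: 2·i/5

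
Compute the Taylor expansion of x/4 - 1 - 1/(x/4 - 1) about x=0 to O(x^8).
x^7/16384 + x^6/4096 + x^5/1024 + x^4/256 + x^3/64 + x^2/16 + x/2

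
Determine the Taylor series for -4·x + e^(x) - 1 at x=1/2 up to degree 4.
-3 + e^(1/2) + (-4 + e^(1/2))·(x - 1/2) + e^(1/2)·(x - 1/2)^2/2 + e^(1/2)·(x - 1/2)^3/6 + e^(1/2)·(x - 1/2)^4/24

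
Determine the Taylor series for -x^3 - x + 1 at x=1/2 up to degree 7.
3/8 - 7·(x - 1/2)/4 - 3·(x - 1/2)^2/2 - (x - 1/2)^3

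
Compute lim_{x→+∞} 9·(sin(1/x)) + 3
Evaluate the dominant behaviour as x → +∞; each term tends to a finite value or vanishes.
Limit = 3.

Final answer: 3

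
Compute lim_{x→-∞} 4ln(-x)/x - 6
The quotient is an ∞/∞ indeterminate form as x → -∞.
Compare growth rates of the dominant terms (exponentials ≫ polynomials ≫ logarithms), or apply L'Hôpital's rule; the quotient → 0.
Adding the constant: 0 - 6 = -6. Limit = -6.

Final answer: -6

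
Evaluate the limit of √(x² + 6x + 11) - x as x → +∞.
This is an ∞ − ∞ indeterminate form.
Multiply and divide by the conjugate √(x²+6x + 11) + x; the x² terms cancel, leaving (6x + 11)/(√(x²+6x + 11)+x) → 6/2 = 3.
Limit = 3.

Final answer: 3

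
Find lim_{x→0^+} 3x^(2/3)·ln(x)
This is a 0·∞ indeterminate form at x → 0⁺.
Rewrite the product as 3·ln(x) / x^(-2/3) and apply L'Hôpital, or use the standard hierarchy x^(-2/3) ≫ |ln x| as x → 0⁺.
The indeterminate product → 0, so the limit = 0.

Final answer: 0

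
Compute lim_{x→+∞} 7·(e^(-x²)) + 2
Evaluate the dominant behaviour as x → +∞; each term tends to a finite value or vanishes.
Limit = 2.

Final answer: 2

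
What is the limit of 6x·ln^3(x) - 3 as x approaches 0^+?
The product is a 0·∞ indeterminate form at x → 0⁺.
Rewrite the product as 6·ln^3(x) / x^(-1) and apply L'Hôpital, or use the standard hierarchy x^(-1) ≫ |ln x|^3 as x → 0⁺.
The indeterminate product → 0, so the limit = -3.

Final answer: -3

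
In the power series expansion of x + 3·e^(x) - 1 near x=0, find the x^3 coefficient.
Expand to order 3: x + 3·e^(x) - 1 = x^3/2 + 3·x^2/2 + 4·x + 2 + O(x^4).
The coefficient of x^3 is 1/2.

Final answer: 1/2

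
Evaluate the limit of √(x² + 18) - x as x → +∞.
This is an ∞ − ∞ indeterminate form.
Multiply and divide by the conjugate √(x²+18) + x; the x² terms cancel, leaving 18/(√(x²+18)+x) → 0.
Limit = 0.

Final answer: 0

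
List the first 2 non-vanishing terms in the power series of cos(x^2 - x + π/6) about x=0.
x/2 + √(3)/2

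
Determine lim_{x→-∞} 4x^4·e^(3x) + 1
The product is a 0·∞ indeterminate form at x → -∞.
Rewrite the product as 4x^4 / e^(-3x) (an ∞/∞ form) and apply L'Hôpital, or use the standard hierarchy e^(3|x|) ≫ |x^4| as x → -∞.
The indeterminate product → 0, so the limit = 1.

Final answer: 1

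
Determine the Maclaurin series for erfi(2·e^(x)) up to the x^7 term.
564887·x^7·e^(4)/(180·√(π)) + 244297·x^6·e^(4)/(180·√(π)) + 16321·x^5·e^(4)/(30·√(π)) + 1193·x^4·e^(4)/(6·√(π)) + 194·x^3·e^(4)/(3·√(π)) + 18·x^2·e^(4)/√(π) + 4·x·e^(4)/√(π) + erfi(2)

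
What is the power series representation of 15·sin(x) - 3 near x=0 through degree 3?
-5·x^3/2 + 15·x - 3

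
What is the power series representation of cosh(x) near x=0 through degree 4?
x^4/24 + x^2/2 + 1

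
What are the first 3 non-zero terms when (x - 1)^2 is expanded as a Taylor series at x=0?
x^2 - 2·x + 1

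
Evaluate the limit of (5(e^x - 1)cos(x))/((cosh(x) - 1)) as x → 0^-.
Both numerator and denominator → 0 as x → 0^-; this is a 0/0 indeterminate form.
Expand each to leading order near x = 0: numerator ~ 5·x, denominator ~ x^2/2.
The limit of the ratio is -∞.

Final answer: -∞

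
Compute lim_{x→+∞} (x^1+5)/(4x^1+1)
This is an ∞/∞ indeterminate form as x → +∞.
Divide numerator and denominator by x and let the lower-order terms vanish; the leading terms give 1/4.
Limit = 1/4.

Final answer: 1/4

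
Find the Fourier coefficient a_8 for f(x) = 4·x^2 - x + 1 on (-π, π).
a_8 = (1/π) ∫_{-π}^{π} f(x)·cos(8x) dx.
Evaluate the integral (use parity and integration by parts as needed): a_8 = 1/4.

Final answer: 1/4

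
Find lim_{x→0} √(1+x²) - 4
Direct substitution at x = 0 gives -3.

Final answer: -3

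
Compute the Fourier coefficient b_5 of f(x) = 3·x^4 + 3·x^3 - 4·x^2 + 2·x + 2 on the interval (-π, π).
b_5 = (1/π) ∫_{-π}^{π} f(x)·sin(5x) dx.
Evaluate the integral (use parity and integration by parts as needed): b_5 = 64/125 + 6·π^2/5.

Final answer: 64/125 + 6·π^2/5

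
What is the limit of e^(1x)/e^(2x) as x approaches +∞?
This is an ∞/∞ indeterminate form as x → +∞.
Rewrite e^(1x)/e^(2x) = e^((1−2)x) = e^(-x); the exponent coefficient is -1 < 0 so e^(-x) → 0.
Limit = 0.

Final answer: 0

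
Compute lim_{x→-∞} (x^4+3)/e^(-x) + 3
The quotient is an ∞/∞ indeterminate form as x → -∞.
Compare growth rates of the dominant terms (exponentials ≫ polynomials ≫ logarithms), or apply L'Hôpital's rule; the quotient → 0.
Adding the constant: 0 + 3 = 3. Limit = 3.

Final answer: 3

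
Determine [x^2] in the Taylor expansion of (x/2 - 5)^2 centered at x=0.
Expand to order 2: (x/2 - 5)^2 = x^2/4 - 5·x + 25 + O(x^3).
The coefficient of x^2 is 1/4.

Final answer: 1/4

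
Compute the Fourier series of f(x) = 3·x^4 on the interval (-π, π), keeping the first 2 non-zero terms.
(144 - 24·π^2)·cos(x) + 3·π^4/5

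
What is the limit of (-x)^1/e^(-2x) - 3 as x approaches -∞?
The quotient is an ∞/∞ indeterminate form as x → -∞.
Compare growth rates of the dominant terms (exponentials ≫ polynomials ≫ logarithms), or apply L'Hôpital's rule; the quotient → 0.
Adding the constant: 0 - 3 = -3. Limit = -3.

Final answer: -3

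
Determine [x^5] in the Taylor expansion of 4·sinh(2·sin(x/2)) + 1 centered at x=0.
Expand to order 5: 4·sinh(2·sin(x/2)) + 1 = -23·x^5/480 + x^3/2 + 4·x + 1 + O(x^6).
The coefficient of x^5 is -23/480.

Final answer: -23/480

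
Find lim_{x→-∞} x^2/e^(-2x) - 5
The quotient is an ∞/∞ indeterminate form as x → -∞.
Compare growth rates of the dominant terms (exponentials ≫ polynomials ≫ logarithms), or apply L'Hôpital's rule; the quotient → 0.
Adding the constant: 0 - 5 = -5. Limit = -5.

Final answer: -5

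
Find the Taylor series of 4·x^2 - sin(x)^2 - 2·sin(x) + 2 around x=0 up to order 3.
x^3/3 + 3·x^2 - 2·x + 2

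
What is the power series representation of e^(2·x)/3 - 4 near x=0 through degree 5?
4·x^5/45 + 2·x^4/9 + 4·x^3/9 + 2·x^2/3 + 2·x/3 - 11/3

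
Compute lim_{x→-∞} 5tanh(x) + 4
Evaluate the dominant behaviour as x → -∞; each term tends to a finite value or vanishes.
Limit = -1.

Final answer: -1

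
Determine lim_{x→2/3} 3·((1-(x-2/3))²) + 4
Direct substitution at x = 2/3 gives 7.

Final answer: 7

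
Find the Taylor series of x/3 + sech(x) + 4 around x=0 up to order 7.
-61·x^6/720 + 5·x^4/24 - x^2/2 + x/3 + 5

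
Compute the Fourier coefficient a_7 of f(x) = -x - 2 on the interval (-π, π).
a_7 = (1/π) ∫_{-π}^{π} f(x)·cos(7x) dx.
Evaluate the integral (use parity and integration by parts as needed): a_7 = 0.

Final answer: 0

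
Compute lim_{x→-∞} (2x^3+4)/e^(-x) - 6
The quotient is an ∞/∞ indeterminate form as x → -∞.
Compare growth rates of the dominant terms (exponentials ≫ polynomials ≫ logarithms), or apply L'Hôpital's rule; the quotient → 0.
Adding the constant: 0 - 6 = -6. Limit = -6.

Final answer: -6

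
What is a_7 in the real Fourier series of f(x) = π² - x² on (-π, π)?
a_7 = (1/π) ∫_{-π}^{π} f(x)·cos(7x) dx.
Evaluate the integral (use parity and integration by parts as needed): a_7 = 4/49.

Final answer: 4/49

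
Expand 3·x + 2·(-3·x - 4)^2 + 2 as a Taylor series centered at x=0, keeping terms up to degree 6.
18·x^2 + 51·x + 34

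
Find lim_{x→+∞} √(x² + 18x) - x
This is an ∞ − ∞ indeterminate form.
Multiply and divide by the conjugate √(x²+18x) + x; the x² terms cancel, leaving (18x)/(√(x²+18x)+x) → 18/2 = 9.
Limit = 9.

Final answer: 9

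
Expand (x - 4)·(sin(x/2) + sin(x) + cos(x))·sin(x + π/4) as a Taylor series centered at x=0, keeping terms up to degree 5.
-83·√(2)·x^5/128 - 19·√(2)·x^4/32 + 83·√(2)·x^3/24 + √(2)·x^2/4 - 9·√(2)·x/2 - 2·√(2)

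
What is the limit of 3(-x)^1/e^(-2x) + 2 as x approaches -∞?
The quotient is an ∞/∞ indeterminate form as x → -∞.
Compare growth rates of the dominant terms (exponentials ≫ polynomials ≫ logarithms), or apply L'Hôpital's rule; the quotient → 0.
Adding the constant: 0 + 2 = 2. Limit = 2.

Final answer: 2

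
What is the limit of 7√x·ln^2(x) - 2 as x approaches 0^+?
The product is a 0·∞ indeterminate form at x → 0⁺.
Rewrite the product as 7·ln^2(x) / x^(-1/2) and apply L'Hôpital, or use the standard hierarchy x^(-1/2) ≫ |ln x|^2 as x → 0⁺.
The indeterminate product → 0, so the limit = -2.

Final answer: -2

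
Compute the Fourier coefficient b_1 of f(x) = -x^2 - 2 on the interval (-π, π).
b_1 = (1/π) ∫_{-π}^{π} f(x)·sin(1x) dx.
Evaluate the integral (use parity and integration by parts as needed): b_1 = 0.

Final answer: 0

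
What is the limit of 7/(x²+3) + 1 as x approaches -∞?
Evaluate the dominant behaviour as x → -∞; each term tends to a finite value or vanishes.
Limit = 1.

Final answer: 1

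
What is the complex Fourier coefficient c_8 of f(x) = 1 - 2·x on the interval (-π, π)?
Compute the real Fourier coefficients first: a_8 = 0, b_8 = 1/2.
Then c_8 = (a_8 − i·b_8)/2 = -i/4.

Final answer: -i/4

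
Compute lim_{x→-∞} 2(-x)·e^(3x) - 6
The product is a 0·∞ indeterminate form at x → -∞.
Rewrite the product as 2(-x) / e^(-3x) (an ∞/∞ form) and apply L'Hôpital, or use the standard hierarchy e^(3|x|) ≫ |(-x)| as x → -∞.
The indeterminate product → 0, so the limit = -6.

Final answer: -6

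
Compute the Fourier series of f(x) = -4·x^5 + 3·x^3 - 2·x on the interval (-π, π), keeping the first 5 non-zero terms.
(-1000 - 8·π^4 + 166·π^2)·sin(x) + (-23·π^2 + 73/2 + 4·π^4)·sin(2·x) + (-8·π^4/3 - 536/81 + 214·π^2/27)·sin(3·x) + (-4·π^2 + 5/2 + 2·π^4)·sin(4·x) + (-8·π^4/5 - 872/625 + 62·π^2/25)·sin(5·x)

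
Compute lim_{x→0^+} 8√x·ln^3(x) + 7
The product is a 0·∞ indeterminate form at x → 0⁺.
Rewrite the product as 8·ln^3(x) / x^(-1/2) and apply L'Hôpital, or use the standard hierarchy x^(-1/2) ≫ |ln x|^3 as x → 0⁺.
The indeterminate product → 0, so the limit = 7.

Final answer: 7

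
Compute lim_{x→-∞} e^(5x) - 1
Evaluate the dominant behaviour as x → -∞; each term tends to a finite value or vanishes.
Limit = -1.

Final answer: -1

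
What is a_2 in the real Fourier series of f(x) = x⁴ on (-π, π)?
a_2 = (1/π) ∫_{-π}^{π} f(x)·cos(2x) dx.
Evaluate the integral (use parity and integration by parts as needed): a_2 = -3 + 2·π^2.

Final answer: -3 + 2·π^2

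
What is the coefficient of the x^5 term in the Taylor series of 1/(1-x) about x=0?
Expand to order 5: 1/(1-x) = x^5 + x^4 + x^3 + x^2 + x + 1 + O(x^6).
The coefficient of x^5 is 1.

Final answer: 1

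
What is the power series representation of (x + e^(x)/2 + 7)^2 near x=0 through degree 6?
29·x^6/720 + x^5/6 + 5·x^4/8 + 2·x^3 + 6·x^2 + 45·x/2 + 225/4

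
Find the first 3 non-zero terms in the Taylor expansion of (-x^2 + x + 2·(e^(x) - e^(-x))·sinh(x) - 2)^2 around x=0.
-11·x^2 - 4·x + 4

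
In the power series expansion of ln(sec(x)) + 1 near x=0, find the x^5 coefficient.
Expand to order 5: ln(sec(x)) + 1 = x^4/12 + x^2/2 + 1 + O(x^6).
The coefficient of x^5 is 0.

Final answer: 0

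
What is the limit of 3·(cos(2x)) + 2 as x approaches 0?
Direct substitution at x = 0 gives 5.

Final answer: 5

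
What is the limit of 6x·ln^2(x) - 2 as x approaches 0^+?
The product is a 0·∞ indeterminate form at x → 0⁺.
Rewrite the product as 6·ln^2(x) / x^(-1) and apply L'Hôpital, or use the standard hierarchy x^(-1) ≫ |ln x|^2 as x → 0⁺.
The indeterminate product → 0, so the limit = -2.

Final answer: -2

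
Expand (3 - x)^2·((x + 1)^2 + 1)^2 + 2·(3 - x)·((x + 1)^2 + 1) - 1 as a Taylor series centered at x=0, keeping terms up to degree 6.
x^6 - 2·x^5 - 7·x^4 - 6·x^3 + 30·x^2 + 56·x + 47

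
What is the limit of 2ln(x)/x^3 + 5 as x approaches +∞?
The quotient is an ∞/∞ indeterminate form as x → +∞.
The polynomial denominator x^3 dominates the logarithmic numerator (any positive power of x ≫ ln(x) as x → ∞), so the quotient → 0.
Adding the constant: 0 + 5 = 5. Limit = 5.

Final answer: 5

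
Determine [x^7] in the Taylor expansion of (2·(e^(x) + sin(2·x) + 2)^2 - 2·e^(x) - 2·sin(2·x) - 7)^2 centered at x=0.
705317/1260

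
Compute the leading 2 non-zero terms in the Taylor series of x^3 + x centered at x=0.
x^3 + x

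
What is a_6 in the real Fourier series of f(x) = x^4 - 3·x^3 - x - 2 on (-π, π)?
a_6 = (1/π) ∫_{-π}^{π} f(x)·cos(6x) dx.
Evaluate the integral (use parity and integration by parts as needed): a_6 = -1/27 + 2·π^2/9.

Final answer: -1/27 + 2·π^2/9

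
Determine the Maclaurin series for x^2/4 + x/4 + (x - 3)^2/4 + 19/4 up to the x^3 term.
x^2/2 - 5·x/4 + 7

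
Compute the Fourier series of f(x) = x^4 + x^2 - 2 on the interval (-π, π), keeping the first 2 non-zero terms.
(44 - 8·π^2)·cos(x) - 2 + π^2/3 + π^4/5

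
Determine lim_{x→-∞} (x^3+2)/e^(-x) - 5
The quotient is an ∞/∞ indeterminate form as x → -∞.
Compare growth rates of the dominant terms (exponentials ≫ polynomials ≫ logarithms), or apply L'Hôpital's rule; the quotient → 0.
Adding the constant: 0 - 5 = -5. Limit = -5.

Final answer: -5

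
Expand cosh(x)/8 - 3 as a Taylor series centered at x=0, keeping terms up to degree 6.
x^6/5760 + x^4/192 + x^2/16 - 23/8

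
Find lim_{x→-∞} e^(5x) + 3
Evaluate the dominant behaviour as x → -∞; each term tends to a finite value or vanishes.
Limit = 3.

Final answer: 3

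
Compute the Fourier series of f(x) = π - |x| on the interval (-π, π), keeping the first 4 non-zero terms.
4·cos(x)/π + 4·cos(3·x)/(9·π) + 4·cos(5·x)/(25·π) + π/2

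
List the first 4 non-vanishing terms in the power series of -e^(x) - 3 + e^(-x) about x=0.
-x^5/60 - x^3/3 - 2·x - 3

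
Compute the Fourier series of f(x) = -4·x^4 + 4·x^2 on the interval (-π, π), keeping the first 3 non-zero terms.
(-208 + 32·π^2)·cos(x) + (16 - 8·π^2)·cos(2·x) - 4·π^4/5 + 4·π^2/3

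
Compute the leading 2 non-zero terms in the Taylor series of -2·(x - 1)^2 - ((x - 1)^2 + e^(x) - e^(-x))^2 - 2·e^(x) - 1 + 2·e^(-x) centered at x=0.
-4·x^2 - 4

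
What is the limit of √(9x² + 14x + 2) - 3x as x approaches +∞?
As x → +∞: multiply by the conjugate to get (14x+2)/(√(9x²+14x+2)+3x); the denominator ~ 6x, so the limit is 14/6 = 7/3.
Limit = 7/3.

Final answer: 7/3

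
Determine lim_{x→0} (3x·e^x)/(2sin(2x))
Both numerator and denominator → 0 as x → 0; this is a 0/0 indeterminate form.
Expand each to leading order near x = 0: numerator ~ 3·x, denominator ~ 4·x.
The limit of the ratio is 3/4.

Final answer: 3/4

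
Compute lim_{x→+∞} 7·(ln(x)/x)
Evaluate the dominant behaviour as x → +∞; each term tends to a finite value or vanishes.
Limit = 0.

Final answer: 0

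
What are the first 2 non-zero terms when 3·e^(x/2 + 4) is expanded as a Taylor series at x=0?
3·x·e^(4)/2 + 3·e^(4)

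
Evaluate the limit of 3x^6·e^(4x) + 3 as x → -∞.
The product is a 0·∞ indeterminate form at x → -∞.
Rewrite the product as 3x^6 / e^(-4x) (an ∞/∞ form) and apply L'Hôpital, or use the standard hierarchy e^(4|x|) ≫ |x^6| as x → -∞.
The indeterminate product → 0, so the limit = 3.

Final answer: 3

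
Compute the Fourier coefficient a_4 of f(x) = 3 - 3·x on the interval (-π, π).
a_4 = (1/π) ∫_{-π}^{π} f(x)·cos(4x) dx.
Evaluate the integral (use parity and integration by parts as needed): a_4 = 0.

Final answer: 0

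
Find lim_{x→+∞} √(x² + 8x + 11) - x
This is an ∞ − ∞ indeterminate form.
Multiply and divide by the conjugate √(x²+8x + 11) + x; the x² terms cancel, leaving (8x + 11)/(√(x²+8x + 11)+x) → 8/2 = 4.
Limit = 4.

Final answer: 4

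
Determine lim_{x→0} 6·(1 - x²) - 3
Direct substitution at x = 0 gives 3.

Final answer: 3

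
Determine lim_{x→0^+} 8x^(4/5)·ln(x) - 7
The product is a 0·∞ indeterminate form at x → 0⁺.
Rewrite the product as 8·ln(x) / x^(-4/5) and apply L'Hôpital, or use the standard hierarchy x^(-4/5) ≫ |ln x| as x → 0⁺.
The indeterminate product → 0, so the limit = -7.

Final answer: -7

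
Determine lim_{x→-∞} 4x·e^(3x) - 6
The product is a 0·∞ indeterminate form at x → -∞.
Rewrite the product as 4x / e^(-3x) (an ∞/∞ form) and apply L'Hôpital, or use the standard hierarchy e^(3|x|) ≫ |x| as x → -∞.
The indeterminate product → 0, so the limit = -6.

Final answer: -6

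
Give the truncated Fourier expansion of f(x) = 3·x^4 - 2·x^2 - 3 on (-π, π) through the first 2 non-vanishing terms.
(152 - 24·π^2)·cos(x) - 2·π^2/3 - 3 + 3·π^4/5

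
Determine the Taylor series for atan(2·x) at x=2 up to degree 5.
atan(4) + 2·(x - 2)/17 - 16·(x - 2)^2/289 + 376·(x - 2)^3/14739 - 960·(x - 2)^4/83521 + 35872·(x - 2)^5/7099285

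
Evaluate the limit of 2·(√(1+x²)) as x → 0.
Direct substitution at x = 0 gives 2.

Final answer: 2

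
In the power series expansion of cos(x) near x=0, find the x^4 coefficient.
Expand to order 4: cos(x) = x^4/24 - x^2/2 + 1 + O(x^5).
The coefficient of x^4 is 1/24.

Final answer: 1/24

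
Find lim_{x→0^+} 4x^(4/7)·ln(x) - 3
The product is a 0·∞ indeterminate form at x → 0⁺.
Rewrite the product as 4·ln(x) / x^(-4/7) and apply L'Hôpital, or use the standard hierarchy x^(-4/7) ≫ |ln x| as x → 0⁺.
The indeterminate product → 0, so the limit = -3.

Final answer: -3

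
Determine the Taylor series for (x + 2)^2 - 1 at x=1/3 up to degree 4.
40/9 + 14·(x - 1/3)/3 + (x - 1/3)^2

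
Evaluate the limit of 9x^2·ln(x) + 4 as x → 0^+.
The product is a 0·∞ indeterminate form at x → 0⁺.
Rewrite the product as 9·ln(x) / x^(-2) and apply L'Hôpital, or use the standard hierarchy x^(-2) ≫ |ln x| as x → 0⁺.
The indeterminate product → 0, so the limit = 4.

Final answer: 4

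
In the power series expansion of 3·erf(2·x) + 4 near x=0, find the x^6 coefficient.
Expand to order 6: 3·erf(2·x) + 4 = 96·x^5/(5·√(π)) - 16·x^3/√(π) + 12·x/√(π) + 4 + O(x^7).
The coefficient of x^6 is 0.

Final answer: 0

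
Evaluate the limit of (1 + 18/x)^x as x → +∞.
As x → +∞: this is the defining limit (1 + 18/x)^x → e^18.
Limit = e^(18).

Final answer: e^(18)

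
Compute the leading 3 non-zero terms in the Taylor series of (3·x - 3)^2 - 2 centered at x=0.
9·x^2 - 18·x + 7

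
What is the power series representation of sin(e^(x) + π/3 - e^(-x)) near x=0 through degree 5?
-23·x^5/120 - x^3/2 - √(3)·x^2 + x + √(3)/2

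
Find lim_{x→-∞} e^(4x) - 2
Evaluate the dominant behaviour as x → -∞; each term tends to a finite value or vanishes.
Limit = -2.

Final answer: -2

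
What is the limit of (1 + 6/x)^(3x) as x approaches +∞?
As x → +∞: write (1 + 6/x)^(3x) = ((1 + 6/x)^x)^3 → (e^6)^3 = e^18.
Limit = e^(18).

Final answer: e^(18)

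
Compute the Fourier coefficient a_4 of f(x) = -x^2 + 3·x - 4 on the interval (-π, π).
a_4 = (1/π) ∫_{-π}^{π} f(x)·cos(4x) dx.
Evaluate the integral (use parity and integration by parts as needed): a_4 = -1/4.

Final answer: -1/4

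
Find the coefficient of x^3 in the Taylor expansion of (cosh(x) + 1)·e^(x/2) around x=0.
Expand to order 3: (cosh(x) + 1)·e^(x/2) = 7·x^3/24 + 3·x^2/4 + x + 2 + O(x^4).
The coefficient of x^3 is 7/24.

Final answer: 7/24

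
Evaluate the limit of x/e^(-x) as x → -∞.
This is an ∞/∞ indeterminate form as x → -∞.
Compare growth rates of the dominant terms (exponentials ≫ polynomials ≫ logarithms), or apply L'Hôpital's rule; the quotient → 0.
Limit = 0.

Final answer: 0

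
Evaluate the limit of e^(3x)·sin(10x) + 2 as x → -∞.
Evaluate the dominant behaviour as x → -∞; each term tends to a finite value or vanishes.
Limit = 2.

Final answer: 2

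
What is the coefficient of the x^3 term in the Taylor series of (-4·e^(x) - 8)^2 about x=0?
Expand to order 3: (-4·e^(x) - 8)^2 = 32·x^3 + 64·x^2 + 96·x + 144 + O(x^4).
The coefficient of x^3 is 32.

Final answer: 32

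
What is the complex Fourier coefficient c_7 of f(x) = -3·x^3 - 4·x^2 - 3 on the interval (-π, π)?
Compute the real Fourier coefficients first: a_7 = 16/49, b_7 = 36/343 - 6·π^2/7.
Then c_7 = (a_7 − i·b_7)/2 = 8/49 - 18·i/343 + 3·i·π^2/7.

Final answer: 8/49 - 18·i/343 + 3·i·π^2/7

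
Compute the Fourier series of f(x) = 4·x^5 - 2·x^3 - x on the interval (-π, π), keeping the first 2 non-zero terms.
(-164·π^2 + 8·π^4 + 982)·sin(x) + (-4·π^4 - 32 + 22·π^2)·sin(2·x)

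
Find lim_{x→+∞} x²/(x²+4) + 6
Evaluate the dominant behaviour as x → +∞; each term tends to a finite value or vanishes.
Limit = 7.

Final answer: 7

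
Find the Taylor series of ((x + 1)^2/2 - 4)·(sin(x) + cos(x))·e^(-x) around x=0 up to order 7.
x^7/45 - 11·x^6/90 + x^5/6 + 3·x^4/4 - 10·x^3/3 + 4·x^2 + x - 7/2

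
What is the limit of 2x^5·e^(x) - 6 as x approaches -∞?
The product is a 0·∞ indeterminate form at x → -∞.
Rewrite the product as 2x^5 / e^(-x) (an ∞/∞ form) and apply L'Hôpital, or use the standard hierarchy e^(|x|) ≫ |x^5| as x → -∞.
The indeterminate product → 0, so the limit = -6.

Final answer: -6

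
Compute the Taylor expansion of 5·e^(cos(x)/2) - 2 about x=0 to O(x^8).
-49·x^6·e^(1/2)/1152 + 25·x^4·e^(1/2)/96 - 5·x^2·e^(1/2)/4 - 2 + 5·e^(1/2)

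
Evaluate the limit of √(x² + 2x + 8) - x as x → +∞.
This is an ∞ − ∞ indeterminate form.
Multiply and divide by the conjugate √(x²+2x + 8) + x; the x² terms cancel, leaving (2x + 8)/(√(x²+2x + 8)+x) → 2/2 = 1.
Limit = 1.

Final answer: 1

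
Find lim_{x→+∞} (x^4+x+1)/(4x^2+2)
This is an ∞/∞ indeterminate form as x → +∞.
Divide numerator and denominator by x^4 and let the lower-order terms vanish; the numerator's degree 4 exceeds the denominator's degree 2, so the quotient diverges.
Limit = ∞.

Final answer: ∞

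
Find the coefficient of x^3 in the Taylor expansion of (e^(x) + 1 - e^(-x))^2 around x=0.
Expand to order 3: (e^(x) + 1 - e^(-x))^2 = 2·x^3/3 + 4·x^2 + 4·x + 1 + O(x^4).
The coefficient of x^3 is 2/3.

Final answer: 2/3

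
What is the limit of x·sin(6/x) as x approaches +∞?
As x → +∞: let u = 6/x → 0⁺; then x·sin(6/x) = 6·sin(u)/u → 6·1 = 6.
Limit = 6.

Final answer: 6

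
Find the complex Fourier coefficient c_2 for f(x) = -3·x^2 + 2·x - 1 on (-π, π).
Compute the real Fourier coefficients first: a_2 = -3, b_2 = -2.
Then c_2 = (a_2 − i·b_2)/2 = -3/2 + i.

Final answer: -3/2 + i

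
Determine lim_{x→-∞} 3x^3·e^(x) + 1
The product is a 0·∞ indeterminate form at x → -∞.
Rewrite the product as 3x^3 / e^(-x) (an ∞/∞ form) and apply L'Hôpital, or use the standard hierarchy e^(|x|) ≫ |x^3| as x → -∞.
The indeterminate product → 0, so the limit = 1.

Final answer: 1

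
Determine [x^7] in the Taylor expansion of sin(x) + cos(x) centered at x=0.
Expand to order 7: sin(x) + cos(x) = -x^7/5040 - x^6/720 + x^5/120 + x^4/24 - x^3/6 - x^2/2 + x + 1 + O(x^8).
The coefficient of x^7 is -1/5040.

Final answer: -1/5040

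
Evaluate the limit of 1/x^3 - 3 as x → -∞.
Evaluate the dominant behaviour as x → -∞; each term tends to a finite value or vanishes.
Limit = -3.

Final answer: -3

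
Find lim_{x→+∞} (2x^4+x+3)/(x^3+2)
This is an ∞/∞ indeterminate form as x → +∞.
Divide numerator and denominator by x^4 and let the lower-order terms vanish; the numerator's degree 4 exceeds the denominator's degree 3, so the quotient diverges.
Limit = ∞.

Final answer: ∞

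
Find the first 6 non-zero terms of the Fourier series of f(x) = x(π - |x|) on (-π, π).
8·sin(x)/π + 8·sin(3·x)/(27·π) + 8·sin(5·x)/(125·π) + 8·sin(7·x)/(343·π) + 8·sin(9·x)/(729·π) + 8·sin(11·x)/(1331·π)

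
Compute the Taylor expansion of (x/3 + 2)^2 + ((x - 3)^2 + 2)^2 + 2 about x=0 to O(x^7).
x^4 - 12·x^3 + 523·x^2/9 - 392·x/3 + 127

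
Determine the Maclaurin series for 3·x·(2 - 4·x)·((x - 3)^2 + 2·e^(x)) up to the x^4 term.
-22·x^4 + 60·x^3 - 156·x^2 + 66·x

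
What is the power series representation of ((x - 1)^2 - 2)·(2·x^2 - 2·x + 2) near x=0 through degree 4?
2·x^4 - 6·x^3 + 4·x^2 - 2·x - 2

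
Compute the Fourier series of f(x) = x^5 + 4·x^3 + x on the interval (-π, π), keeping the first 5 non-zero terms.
(-32·π^2 + 194 + 2·π^4)·sin(x) + (-π^4 - 5/2 + π^2)·sin(2·x) + (-10/81 + 32·π^2/27 + 2·π^4/3)·sin(3·x) + (-π^4/2 - 11·π^2/8 + 1/64)·sin(4·x) + (58/625 + 32·π^2/25 + 2·π^4/5)·sin(5·x)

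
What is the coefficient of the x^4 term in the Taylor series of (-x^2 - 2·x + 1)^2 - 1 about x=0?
Expand to order 4: (-x^2 - 2·x + 1)^2 - 1 = x^4 + 4·x^3 + 2·x^2 - 4·x + O(x^5).
The coefficient of x^4 is 1.

Final answer: 1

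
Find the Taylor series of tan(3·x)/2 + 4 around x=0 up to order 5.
81·x^5/5 + 9·x^3/2 + 3·x/2 + 4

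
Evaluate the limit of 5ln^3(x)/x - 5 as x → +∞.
The quotient is an ∞/∞ indeterminate form as x → +∞.
The polynomial denominator x dominates the logarithmic numerator (any positive power of x ≫ ln^3(x) as x → ∞), so the quotient → 0.
Adding the constant: 0 - 5 = -5. Limit = -5.

Final answer: -5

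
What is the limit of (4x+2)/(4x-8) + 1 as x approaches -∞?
Evaluate the dominant behaviour as x → -∞; each term tends to a finite value or vanishes.
Limit = 2.

Final answer: 2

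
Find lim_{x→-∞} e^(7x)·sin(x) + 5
Evaluate the dominant behaviour as x → -∞; each term tends to a finite value or vanishes.
Limit = 5.

Final answer: 5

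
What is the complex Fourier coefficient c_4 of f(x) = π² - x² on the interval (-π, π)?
Compute the real Fourier coefficients first: a_4 = -1/4, b_4 = 0.
Then c_4 = (a_4 − i·b_4)/2 = -1/8.

Final answer: -1/8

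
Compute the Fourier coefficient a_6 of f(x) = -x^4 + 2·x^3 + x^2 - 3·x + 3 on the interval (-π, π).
a_6 = (1/π) ∫_{-π}^{π} f(x)·cos(6x) dx.
Evaluate the integral (use parity and integration by parts as needed): a_6 = 4/27 - 2·π^2/9.

Final answer: 4/27 - 2·π^2/9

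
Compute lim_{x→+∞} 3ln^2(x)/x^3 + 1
The quotient is an ∞/∞ indeterminate form as x → +∞.
The polynomial denominator x^3 dominates the logarithmic numerator (any positive power of x ≫ ln^2(x) as x → ∞), so the quotient → 0.
Adding the constant: 0 + 1 = 1. Limit = 1.

Final answer: 1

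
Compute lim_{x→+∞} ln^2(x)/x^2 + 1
The quotient is an ∞/∞ indeterminate form as x → +∞.
The polynomial denominator x^2 dominates the logarithmic numerator (any positive power of x ≫ ln^2(x) as x → ∞), so the quotient → 0.
Adding the constant: 0 + 1 = 1. Limit = 1.

Final answer: 1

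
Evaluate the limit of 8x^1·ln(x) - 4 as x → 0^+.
The product is a 0·∞ indeterminate form at x → 0⁺.
Rewrite the product as 8·ln(x) / x^(-1) and apply L'Hôpital, or use the standard hierarchy x^(-1) ≫ |ln x| as x → 0⁺.
The indeterminate product → 0, so the limit = -4.

Final answer: -4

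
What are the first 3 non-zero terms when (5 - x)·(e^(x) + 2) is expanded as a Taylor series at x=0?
3·x^2/2 + 2·x + 15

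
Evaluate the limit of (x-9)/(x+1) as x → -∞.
Evaluate the dominant behaviour as x → -∞; each term tends to a finite value or vanishes.
Limit = 1.

Final answer: 1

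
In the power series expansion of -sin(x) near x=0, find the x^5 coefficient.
Expand to order 5: -sin(x) = -x^5/120 + x^3/6 - x + O(x^6).
The coefficient of x^5 is -1/120.

Final answer: -1/120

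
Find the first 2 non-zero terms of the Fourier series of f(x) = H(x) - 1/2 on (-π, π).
2·sin(x)/π + 2·sin(3·x)/(3·π)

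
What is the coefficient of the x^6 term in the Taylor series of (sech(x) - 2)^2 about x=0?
Expand to order 6: (sech(x) - 2)^2 = -7·x^6/180 - x^4/6 + x^2 + 1 + O(x^7).
The coefficient of x^6 is -7/180.

Final answer: -7/180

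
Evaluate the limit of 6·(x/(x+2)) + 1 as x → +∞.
Evaluate the dominant behaviour as x → +∞; each term tends to a finite value or vanishes.
Limit = 7.

Final answer: 7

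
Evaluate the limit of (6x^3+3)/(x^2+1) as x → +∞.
This is an ∞/∞ indeterminate form as x → +∞.
Divide numerator and denominator by x^3 and let the lower-order terms vanish; the numerator's degree 3 exceeds the denominator's degree 2, so the quotient diverges.
Limit = ∞.

Final answer: ∞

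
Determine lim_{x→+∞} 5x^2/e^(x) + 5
The quotient is an ∞/∞ indeterminate form as x → +∞.
The exponential denominator e^(x) dominates the polynomial numerator (e^x ≫ x^2 as x → ∞), so the quotient → 0.
Adding the constant: 0 + 5 = 5. Limit = 5.

Final answer: 5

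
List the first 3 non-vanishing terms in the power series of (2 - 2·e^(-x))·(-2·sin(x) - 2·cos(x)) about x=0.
10·x^3/3 - 2·x^2 - 4·x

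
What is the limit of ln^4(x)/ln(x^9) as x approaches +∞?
This is an ∞/∞ indeterminate form as x → +∞.
Write ln(x^9) = 9·ln(x), reducing the quotient to ln^3(x)/9 → ∞.
Limit = ∞.

Final answer: ∞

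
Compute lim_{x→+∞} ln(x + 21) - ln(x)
This is an ∞ − ∞ indeterminate form.
Combine the logarithms: ln(x+21) − ln(x) = ln((x+21)/(x)) = ln(1 + 21/(x)) → ln(1) = 0.
Limit = 0.

Final answer: 0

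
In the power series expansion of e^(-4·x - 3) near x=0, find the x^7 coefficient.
Expand to order 7: e^(-4·x - 3) = -1024·x^7·e^(-3)/315 + 256·x^6·e^(-3)/45 - 128·x^5·e^(-3)/15 + 32·x^4·e^(-3)/3 - 32·x^3·e^(-3)/3 + 8·x^2·e^(-3) - 4·x·e^(-3) + e^(-3) + O(x^8).
The coefficient of x^7 is -1024·e^(-3)/315.

Final answer: -1024·e^(-3)/315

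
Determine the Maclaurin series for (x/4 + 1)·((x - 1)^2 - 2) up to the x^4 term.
x^3/4 + x^2/2 - 9·x/4 - 1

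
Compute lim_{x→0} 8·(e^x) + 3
Direct substitution at x = 0 gives 11.

Final answer: 11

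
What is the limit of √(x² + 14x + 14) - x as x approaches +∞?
This is an ∞ − ∞ indeterminate form.
Multiply and divide by the conjugate √(x²+14x + 14) + x; the x² terms cancel, leaving (14x + 14)/(√(x²+14x + 14)+x) → 14/2 = 7.
Limit = 7.

Final answer: 7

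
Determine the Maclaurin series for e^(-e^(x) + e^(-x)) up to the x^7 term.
-989·x^7/2520 + 28·x^6/45 - 19·x^5/20 + 4·x^4/3 - 5·x^3/3 + 2·x^2 - 2·x + 1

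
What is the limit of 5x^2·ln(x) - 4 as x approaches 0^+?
The product is a 0·∞ indeterminate form at x → 0⁺.
Rewrite the product as 5·ln(x) / x^(-2) and apply L'Hôpital, or use the standard hierarchy x^(-2) ≫ |ln x| as x → 0⁺.
The indeterminate product → 0, so the limit = -4.

Final answer: -4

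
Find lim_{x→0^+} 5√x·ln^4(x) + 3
The product is a 0·∞ indeterminate form at x → 0⁺.
Rewrite the product as 5·ln^4(x) / x^(-1/2) and apply L'Hôpital, or use the standard hierarchy x^(-1/2) ≫ |ln x|^4 as x → 0⁺.
The indeterminate product → 0, so the limit = 3.

Final answer: 3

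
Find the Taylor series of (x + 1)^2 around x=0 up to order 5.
x^2 + 2·x + 1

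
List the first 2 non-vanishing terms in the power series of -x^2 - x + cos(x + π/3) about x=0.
x·(-1 - √(3)/2) + 1/2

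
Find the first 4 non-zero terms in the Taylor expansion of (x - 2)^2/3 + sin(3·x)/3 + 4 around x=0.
-3·x^3/2 + x^2/3 - x/3 + 16/3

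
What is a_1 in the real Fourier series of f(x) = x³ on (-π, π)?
a_1 = (1/π) ∫_{-π}^{π} f(x)·cos(1x) dx.
Evaluate the integral (use parity and integration by parts as needed): a_1 = 0.

Final answer: 0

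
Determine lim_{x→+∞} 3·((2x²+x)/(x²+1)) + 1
Evaluate the dominant behaviour as x → +∞; each term tends to a finite value or vanishes.
Limit = 7.

Final answer: 7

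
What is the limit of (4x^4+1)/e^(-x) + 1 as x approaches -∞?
The quotient is an ∞/∞ indeterminate form as x → -∞.
Compare growth rates of the dominant terms (exponentials ≫ polynomials ≫ logarithms), or apply L'Hôpital's rule; the quotient → 0.
Adding the constant: 0 + 1 = 1. Limit = 1.

Final answer: 1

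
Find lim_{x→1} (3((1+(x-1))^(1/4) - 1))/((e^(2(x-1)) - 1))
Both numerator and denominator → 0 as x → 1; this is a 0/0 indeterminate form.
Expand each to leading order near x = 1: numerator ~ 3·(x - 1)/4, denominator ~ 2·(x - 1).
The limit of the ratio is 3/8.

Final answer: 3/8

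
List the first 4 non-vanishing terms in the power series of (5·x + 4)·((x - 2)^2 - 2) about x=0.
5·x^3 - 16·x^2 - 6·x + 8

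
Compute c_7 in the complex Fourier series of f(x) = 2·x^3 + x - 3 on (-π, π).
Compute the real Fourier coefficients first: a_7 = 0, b_7 = 74/343 + 4·π^2/7.
Then c_7 = (a_7 − i·b_7)/2 = -2·i·π^2/7 - 37·i/343.

Final answer: -2·i·π^2/7 - 37·i/343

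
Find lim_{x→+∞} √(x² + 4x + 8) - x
This is an ∞ − ∞ indeterminate form.
Multiply and divide by the conjugate √(x²+4x + 8) + x; the x² terms cancel, leaving (4x + 8)/(√(x²+4x + 8)+x) → 4/2 = 2.
Limit = 2.

Final answer: 2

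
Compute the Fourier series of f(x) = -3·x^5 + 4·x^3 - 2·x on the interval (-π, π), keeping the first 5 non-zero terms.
(-772 - 6·π^4 + 128·π^2)·sin(x) + (-19·π^2 + 61/2 + 3·π^4)·sin(2·x) + (-2·π^4 - 164/27 + 64·π^2/9)·sin(3·x) + (-31·π^2/8 + 157/64 + 3·π^4/2)·sin(4·x) + (-6·π^4/5 - 884/625 + 64·π^2/25)·sin(5·x)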